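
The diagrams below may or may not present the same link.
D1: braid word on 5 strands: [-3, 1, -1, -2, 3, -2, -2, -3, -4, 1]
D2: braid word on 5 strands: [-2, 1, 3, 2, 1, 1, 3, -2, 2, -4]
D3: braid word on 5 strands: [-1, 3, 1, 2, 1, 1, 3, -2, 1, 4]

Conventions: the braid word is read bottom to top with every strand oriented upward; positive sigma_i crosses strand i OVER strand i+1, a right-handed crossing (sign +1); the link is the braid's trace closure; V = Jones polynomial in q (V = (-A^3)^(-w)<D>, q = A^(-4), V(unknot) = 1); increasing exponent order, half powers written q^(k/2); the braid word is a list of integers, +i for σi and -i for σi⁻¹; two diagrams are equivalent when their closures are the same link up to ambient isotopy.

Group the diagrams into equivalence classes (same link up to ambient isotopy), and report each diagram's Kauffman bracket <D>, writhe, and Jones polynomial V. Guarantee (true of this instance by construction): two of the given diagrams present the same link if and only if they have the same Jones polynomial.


equivalence classes: {D1} | {D2, D3}
D1 (bracket A^-8 - A^-4 + 2 - A^4 + A^8 - A^12; 10 crossings at w = -4): V = -q^-6 + q^-5 - q^-4 + 2q^-3 - q^-2 + q^-1
V(D2) = q - q^2 + 2q^3 - q^4 + q^5 - q^6  (w +4, c 10, <D> = -A^-12 + A^-8 - A^-4 + 2 - A^4 + A^8)
V(D3) = q - q^2 + 2q^3 - q^4 + q^5 - q^6  (w +6, c 10, <D> = -A^-6 + A^-2 - A^2 + 2A^6 - A^10 + A^14)
observation: 2 classes among 3 diagrams; unequal V(q) rules out equality


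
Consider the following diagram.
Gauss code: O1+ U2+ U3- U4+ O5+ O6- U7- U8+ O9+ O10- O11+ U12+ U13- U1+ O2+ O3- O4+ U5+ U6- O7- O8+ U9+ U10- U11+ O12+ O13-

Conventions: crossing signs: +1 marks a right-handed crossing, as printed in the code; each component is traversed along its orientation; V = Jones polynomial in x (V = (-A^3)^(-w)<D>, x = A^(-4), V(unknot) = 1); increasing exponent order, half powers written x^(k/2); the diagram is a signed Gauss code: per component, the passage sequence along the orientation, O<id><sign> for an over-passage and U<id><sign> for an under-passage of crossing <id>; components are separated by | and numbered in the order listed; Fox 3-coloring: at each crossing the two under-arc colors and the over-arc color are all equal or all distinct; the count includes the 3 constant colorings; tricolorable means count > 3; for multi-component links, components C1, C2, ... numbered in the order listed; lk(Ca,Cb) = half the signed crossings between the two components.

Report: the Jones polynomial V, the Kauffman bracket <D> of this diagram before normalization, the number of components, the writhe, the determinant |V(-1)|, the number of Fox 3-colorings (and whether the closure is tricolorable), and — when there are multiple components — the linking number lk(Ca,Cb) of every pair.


Jones polynomial: V(x) = x + x^3 - x^4
<D> = A^-7 - A^-3 - A^5; writhe +3
components 1, writhe +3 (13 crossings)
3-colorings: 9 of 3^13, det 3 — tricolorable
note: det 3 = |V(-1)|; divisible by 3, so tricolorable


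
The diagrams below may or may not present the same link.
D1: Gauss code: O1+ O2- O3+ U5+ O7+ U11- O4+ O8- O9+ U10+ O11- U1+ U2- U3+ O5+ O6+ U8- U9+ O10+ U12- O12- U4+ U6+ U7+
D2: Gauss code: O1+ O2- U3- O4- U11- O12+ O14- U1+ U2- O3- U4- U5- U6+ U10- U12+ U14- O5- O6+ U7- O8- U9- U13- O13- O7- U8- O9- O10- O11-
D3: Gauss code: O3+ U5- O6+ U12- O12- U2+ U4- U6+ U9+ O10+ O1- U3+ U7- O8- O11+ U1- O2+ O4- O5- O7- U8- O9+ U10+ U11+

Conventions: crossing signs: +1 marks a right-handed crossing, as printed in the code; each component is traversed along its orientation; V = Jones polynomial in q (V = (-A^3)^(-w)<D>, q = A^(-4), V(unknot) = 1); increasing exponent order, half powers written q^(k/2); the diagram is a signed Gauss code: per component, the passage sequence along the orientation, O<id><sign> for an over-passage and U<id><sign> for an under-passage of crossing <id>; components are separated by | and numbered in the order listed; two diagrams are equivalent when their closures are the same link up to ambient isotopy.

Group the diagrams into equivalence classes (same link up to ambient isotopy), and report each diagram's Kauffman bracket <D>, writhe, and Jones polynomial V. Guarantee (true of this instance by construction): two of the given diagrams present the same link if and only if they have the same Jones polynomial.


equivalence classes: {D1} | {D2} | {D3}
D1 (bracket -A^-12 + A^-8 - A^-4 + 2 - A^4 + A^8; 12 crossings at w = +4): V = q - q^2 + 2q^3 - q^4 + q^5 - q^6
V(D2) = q^-8 - 2q^-7 + q^-6 - 2q^-5 + 2q^-4 + q^-2  (w -8, c 14, <D> = A^-16 + 2A^-8 - 2A^-4 + 1 - 2A^4 + A^8)
V(D3) = -q^-3 + 2q^-2 - 2q^-1 + 3 - 2q + 2q^2 - q^3  [12 crossings, <D> = -A^-12 + 2A^-8 - 2A^-4 + 3 - 2A^4 + 2A^8 - A^12, w = 0]
key observation: V(q) takes 3 values over 3 diagrams, fixing the grouping


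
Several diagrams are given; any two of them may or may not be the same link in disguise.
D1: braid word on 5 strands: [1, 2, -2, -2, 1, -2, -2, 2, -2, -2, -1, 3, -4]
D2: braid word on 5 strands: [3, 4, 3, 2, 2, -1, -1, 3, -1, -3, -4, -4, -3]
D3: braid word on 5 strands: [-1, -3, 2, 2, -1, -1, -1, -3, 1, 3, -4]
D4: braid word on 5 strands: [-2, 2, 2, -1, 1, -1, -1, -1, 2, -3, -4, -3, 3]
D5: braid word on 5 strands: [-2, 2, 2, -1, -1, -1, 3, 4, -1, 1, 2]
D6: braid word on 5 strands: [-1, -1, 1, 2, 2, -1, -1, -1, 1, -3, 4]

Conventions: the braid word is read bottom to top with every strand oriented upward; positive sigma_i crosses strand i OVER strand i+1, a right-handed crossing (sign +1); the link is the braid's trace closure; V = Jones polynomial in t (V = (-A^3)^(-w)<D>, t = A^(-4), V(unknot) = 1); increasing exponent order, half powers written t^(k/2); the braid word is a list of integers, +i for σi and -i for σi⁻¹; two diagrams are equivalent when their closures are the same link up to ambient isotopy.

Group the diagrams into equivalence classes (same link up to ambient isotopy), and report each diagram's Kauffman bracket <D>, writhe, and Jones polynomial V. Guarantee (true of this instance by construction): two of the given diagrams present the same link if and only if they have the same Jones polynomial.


classes: {D1} | {D2, D3, D4, D5, D6}
V(D1) = -t^(-11/2) + t^(-9/2) - t^(-7/2) - t^(-3/2)  [13 crossings, <D> = A^-3 + A^5 - A^9 + A^13, w = -3]
V(D2) = t^(-7/2) - t^(-5/2) + t^(-3/2) - 2t^(-1/2) - t^(3/2)  [13 crossings, <D> = A^-9 + 2A^-1 - A^3 + A^7 - A^11, w = -1]
V(D3) = t^(-7/2) - t^(-5/2) + t^(-3/2) - 2t^(-1/2) - t^(3/2)  [11 crossings, <D> = A^-15 + 2A^-7 - A^-3 + A - A^5, w = -3]
D4 (bracket A^-15 + 2A^-7 - A^-3 + A - A^5; 13 crossings at w = -3): V = t^(-7/2) - t^(-5/2) + t^(-3/2) - 2t^(-1/2) - t^(3/2)
V(D5) = t^(-7/2) - t^(-5/2) + t^(-3/2) - 2t^(-1/2) - t^(3/2)  [11 crossings, <D> = A^-3 + 2A^5 - A^9 + A^13 - A^17, w = +1]
V(D6) = t^(-7/2) - t^(-5/2) + t^(-3/2) - 2t^(-1/2) - t^(3/2)  [11 crossings, <D> = A^-9 + 2A^-1 - A^3 + A^7 - A^11, w = -1]
note: 2 classes among 6 diagrams; unequal V(t) rules out equality


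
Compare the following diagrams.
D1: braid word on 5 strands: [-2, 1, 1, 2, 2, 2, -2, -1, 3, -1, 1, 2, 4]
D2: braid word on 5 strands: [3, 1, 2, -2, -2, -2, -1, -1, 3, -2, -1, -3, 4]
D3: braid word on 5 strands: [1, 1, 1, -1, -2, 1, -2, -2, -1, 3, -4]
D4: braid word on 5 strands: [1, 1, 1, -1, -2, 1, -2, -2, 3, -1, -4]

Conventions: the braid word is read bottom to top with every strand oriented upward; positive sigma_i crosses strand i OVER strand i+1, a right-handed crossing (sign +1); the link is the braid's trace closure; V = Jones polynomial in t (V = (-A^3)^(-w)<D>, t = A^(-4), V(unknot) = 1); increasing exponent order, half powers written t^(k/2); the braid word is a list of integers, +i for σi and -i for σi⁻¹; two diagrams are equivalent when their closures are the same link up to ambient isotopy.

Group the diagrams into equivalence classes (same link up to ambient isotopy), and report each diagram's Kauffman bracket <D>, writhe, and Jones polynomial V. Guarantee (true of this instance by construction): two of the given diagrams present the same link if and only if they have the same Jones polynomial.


grouping into links: {D1} | {D2} | {D3, D4}
V(D1) = -t^(1/2) - t^(5/2)  (w +5, c 13, <D> = A^5 + A^13)
V(D2) = t^(-13/2) - t^(-11/2) + t^(-9/2) - 2t^(-7/2) - t^(-3/2)  (w -3, c 13, <D> = A^-3 + 2A^5 - A^9 + A^13 - A^17)
V(D3) = t^(-7/2) - 2t^(-5/2) + t^(-3/2) - 2t^(-1/2) + t^(1/2) - t^(3/2)  (w -1, c 11, <D> = A^-9 - A^-5 + 2A^-1 - A^3 + 2A^7 - A^11)
V(D4) = t^(-7/2) - 2t^(-5/2) + t^(-3/2) - 2t^(-1/2) + t^(1/2) - t^(3/2)  [11 crossings, <D> = A^-9 - A^-5 + 2A^-1 - A^3 + 2A^7 - A^11, w = -1]
why: 3 classes among 4 diagrams; unequal V(t) rules out equality


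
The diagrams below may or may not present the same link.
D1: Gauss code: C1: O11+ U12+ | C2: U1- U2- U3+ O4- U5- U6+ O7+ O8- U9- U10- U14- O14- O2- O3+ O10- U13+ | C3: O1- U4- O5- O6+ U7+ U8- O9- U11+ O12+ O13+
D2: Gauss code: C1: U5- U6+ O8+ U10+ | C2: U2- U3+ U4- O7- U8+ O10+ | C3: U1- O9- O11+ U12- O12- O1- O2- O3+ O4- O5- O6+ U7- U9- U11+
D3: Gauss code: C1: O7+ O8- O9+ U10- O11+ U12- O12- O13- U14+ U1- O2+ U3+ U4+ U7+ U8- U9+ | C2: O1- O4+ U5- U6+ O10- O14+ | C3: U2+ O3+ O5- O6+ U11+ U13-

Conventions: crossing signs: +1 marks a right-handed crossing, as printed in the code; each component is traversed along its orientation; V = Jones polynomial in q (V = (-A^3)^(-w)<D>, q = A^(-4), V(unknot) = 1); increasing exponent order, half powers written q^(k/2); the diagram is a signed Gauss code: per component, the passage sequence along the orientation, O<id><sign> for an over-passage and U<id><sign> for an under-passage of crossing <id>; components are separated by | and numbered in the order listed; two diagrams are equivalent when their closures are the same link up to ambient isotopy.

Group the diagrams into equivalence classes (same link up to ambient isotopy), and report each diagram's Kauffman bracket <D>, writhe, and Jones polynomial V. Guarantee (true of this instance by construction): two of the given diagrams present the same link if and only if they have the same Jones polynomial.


grouping into links: {D1, D2} | {D3}
V(D1) = q^-2 + 2 + q^2  (w -2, c 14, <D> = A^-14 + 2A^-6 + A^2)
D2 (bracket A^-14 + 2A^-6 + A^2; 12 crossings at w = -2): V = q^-2 + 2 + q^2
V(D3) = 1 + q + q^2 + q^3  [14 crossings, <D> = A^-6 + A^-2 + A^2 + A^6, w = +2]
why: comparing 3 Jones polynomials yields 2 groups


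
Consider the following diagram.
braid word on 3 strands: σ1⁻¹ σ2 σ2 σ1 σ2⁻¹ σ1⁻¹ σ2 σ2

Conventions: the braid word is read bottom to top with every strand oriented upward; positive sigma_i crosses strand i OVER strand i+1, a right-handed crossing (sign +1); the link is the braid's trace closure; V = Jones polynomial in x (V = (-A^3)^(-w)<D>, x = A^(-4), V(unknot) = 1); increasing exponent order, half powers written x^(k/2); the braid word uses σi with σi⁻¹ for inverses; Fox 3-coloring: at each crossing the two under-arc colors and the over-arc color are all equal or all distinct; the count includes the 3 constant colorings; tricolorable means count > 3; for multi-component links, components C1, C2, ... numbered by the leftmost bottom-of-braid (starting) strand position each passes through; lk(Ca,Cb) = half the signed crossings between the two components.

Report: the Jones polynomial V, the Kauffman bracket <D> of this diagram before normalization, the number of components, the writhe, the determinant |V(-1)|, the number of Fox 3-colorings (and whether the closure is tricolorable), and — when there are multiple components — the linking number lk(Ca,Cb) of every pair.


V(x) = x^-1 - 1 + 2x - 2x^2 + 2x^3 - 2x^4 + x^5
bracket: A^-14 - 2A^-10 + 2A^-6 - 2A^-2 + 2A^2 - A^6 + A^10, w = +2
1 component, writhe +2, over 8 crossings
det 11, colorings 3 of 3^8 — not tricolorable
observation: |V(-1)| = 11: so not tricolorable, since 3 does not divide 11


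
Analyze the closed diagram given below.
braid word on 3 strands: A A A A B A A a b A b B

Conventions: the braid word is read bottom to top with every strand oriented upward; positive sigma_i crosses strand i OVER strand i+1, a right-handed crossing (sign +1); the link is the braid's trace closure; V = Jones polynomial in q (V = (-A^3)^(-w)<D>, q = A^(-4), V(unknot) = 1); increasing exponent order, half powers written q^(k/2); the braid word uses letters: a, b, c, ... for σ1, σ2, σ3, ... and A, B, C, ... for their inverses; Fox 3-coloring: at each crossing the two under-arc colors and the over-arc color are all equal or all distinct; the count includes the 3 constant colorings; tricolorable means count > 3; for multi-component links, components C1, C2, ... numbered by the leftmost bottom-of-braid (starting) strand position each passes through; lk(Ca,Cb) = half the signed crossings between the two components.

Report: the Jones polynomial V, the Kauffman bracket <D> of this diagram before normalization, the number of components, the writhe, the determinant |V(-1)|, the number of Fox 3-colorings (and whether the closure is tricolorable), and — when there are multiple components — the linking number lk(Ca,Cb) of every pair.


Jones polynomial: V(q) = -q^-7 + q^-6 - q^-5 + q^-4 + q^-2
<D> = A^-10 + A^-2 - A^2 + A^6 - A^10; writhe -6
components 1, writhe -6 (12 crossings)
3-colorings: 3 of 3^12, det 5 — not tricolorable
note: inverse pairs cancel, leaving σ1⁻¹ σ1⁻¹ σ1⁻¹ σ1⁻¹ σ2⁻¹ σ1⁻¹ σ2 σ1⁻¹


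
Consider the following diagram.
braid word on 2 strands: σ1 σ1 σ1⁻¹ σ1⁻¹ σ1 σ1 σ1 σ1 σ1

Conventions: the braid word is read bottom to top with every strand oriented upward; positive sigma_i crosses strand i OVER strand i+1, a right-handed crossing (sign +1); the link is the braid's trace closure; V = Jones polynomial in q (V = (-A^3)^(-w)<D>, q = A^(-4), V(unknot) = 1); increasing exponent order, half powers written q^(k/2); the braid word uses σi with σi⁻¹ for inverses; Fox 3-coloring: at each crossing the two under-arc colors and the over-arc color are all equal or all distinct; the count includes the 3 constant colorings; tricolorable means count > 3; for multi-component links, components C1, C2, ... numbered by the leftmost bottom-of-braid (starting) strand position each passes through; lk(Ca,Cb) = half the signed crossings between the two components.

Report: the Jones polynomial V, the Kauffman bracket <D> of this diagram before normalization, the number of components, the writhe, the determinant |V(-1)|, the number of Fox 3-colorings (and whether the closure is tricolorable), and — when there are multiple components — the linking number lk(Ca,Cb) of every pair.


V = q^2 + q^4 - q^5 + q^6 - q^7
<D> = A^-13 - A^-9 + A^-5 - A^-1 - A^7 (w = +5)
1 component over 9 crossings, w = +5
3 Fox colorings among 3^9, |V(-1)| = 5: not tricolorable
why: det 5 = |V(-1)|; not divisible by 3, so not tricolorable


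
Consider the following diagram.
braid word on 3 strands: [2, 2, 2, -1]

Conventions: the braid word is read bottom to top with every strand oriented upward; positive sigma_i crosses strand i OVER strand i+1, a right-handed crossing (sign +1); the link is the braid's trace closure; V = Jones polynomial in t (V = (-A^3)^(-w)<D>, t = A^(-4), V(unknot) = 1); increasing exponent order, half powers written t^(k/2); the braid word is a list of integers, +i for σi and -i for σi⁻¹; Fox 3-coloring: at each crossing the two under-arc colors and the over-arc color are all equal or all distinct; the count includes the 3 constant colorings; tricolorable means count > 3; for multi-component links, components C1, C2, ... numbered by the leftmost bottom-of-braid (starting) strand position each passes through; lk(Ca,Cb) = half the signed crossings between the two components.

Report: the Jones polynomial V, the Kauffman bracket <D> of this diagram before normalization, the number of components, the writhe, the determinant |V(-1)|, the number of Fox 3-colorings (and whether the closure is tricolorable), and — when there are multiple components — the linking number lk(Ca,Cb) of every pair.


V(t) = t + t^3 - t^4
bracket: -A^-10 + A^-6 + A^2, w = +2
1 component, writhe +2, over 4 crossings
det 3, colorings 9 of 3^4 — tricolorable
observation: w = +2 (over 4 crossings) is diagram-only; (-A^3)^(-2) removes it from V


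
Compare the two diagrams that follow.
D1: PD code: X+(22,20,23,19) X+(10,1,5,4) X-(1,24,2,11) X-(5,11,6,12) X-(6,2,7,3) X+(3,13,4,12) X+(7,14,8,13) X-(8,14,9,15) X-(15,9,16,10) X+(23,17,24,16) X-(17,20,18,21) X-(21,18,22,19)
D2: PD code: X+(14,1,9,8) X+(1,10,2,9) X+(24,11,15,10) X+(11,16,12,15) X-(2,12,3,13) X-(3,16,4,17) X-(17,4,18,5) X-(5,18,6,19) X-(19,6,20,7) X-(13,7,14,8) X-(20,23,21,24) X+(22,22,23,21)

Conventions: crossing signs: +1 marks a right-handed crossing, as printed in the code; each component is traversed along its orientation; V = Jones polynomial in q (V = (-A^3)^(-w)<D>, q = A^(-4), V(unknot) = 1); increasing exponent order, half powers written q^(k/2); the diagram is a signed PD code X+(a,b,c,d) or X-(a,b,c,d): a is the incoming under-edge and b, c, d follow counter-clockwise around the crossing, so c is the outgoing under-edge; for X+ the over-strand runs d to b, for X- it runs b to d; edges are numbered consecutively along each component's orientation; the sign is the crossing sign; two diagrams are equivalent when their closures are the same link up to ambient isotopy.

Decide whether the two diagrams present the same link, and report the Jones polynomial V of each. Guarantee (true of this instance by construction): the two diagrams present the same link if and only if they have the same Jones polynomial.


equivalent: no
V(D1) = q^-3 + q^-2 + q^-1 + 1  (w -2, c 12, <D> = A^-6 + A^-2 + A^2 + A^6)
V(D2) = q^-5 - q^-4 + 2q^-3 - q^-2 + 2q^-1 + q  [12 crossings, <D> = A^-10 + 2A^-2 - A^2 + 2A^6 - A^10 + A^14, w = -2]
key observation: V(q) takes 2 values over 2 diagrams, fixing the grouping


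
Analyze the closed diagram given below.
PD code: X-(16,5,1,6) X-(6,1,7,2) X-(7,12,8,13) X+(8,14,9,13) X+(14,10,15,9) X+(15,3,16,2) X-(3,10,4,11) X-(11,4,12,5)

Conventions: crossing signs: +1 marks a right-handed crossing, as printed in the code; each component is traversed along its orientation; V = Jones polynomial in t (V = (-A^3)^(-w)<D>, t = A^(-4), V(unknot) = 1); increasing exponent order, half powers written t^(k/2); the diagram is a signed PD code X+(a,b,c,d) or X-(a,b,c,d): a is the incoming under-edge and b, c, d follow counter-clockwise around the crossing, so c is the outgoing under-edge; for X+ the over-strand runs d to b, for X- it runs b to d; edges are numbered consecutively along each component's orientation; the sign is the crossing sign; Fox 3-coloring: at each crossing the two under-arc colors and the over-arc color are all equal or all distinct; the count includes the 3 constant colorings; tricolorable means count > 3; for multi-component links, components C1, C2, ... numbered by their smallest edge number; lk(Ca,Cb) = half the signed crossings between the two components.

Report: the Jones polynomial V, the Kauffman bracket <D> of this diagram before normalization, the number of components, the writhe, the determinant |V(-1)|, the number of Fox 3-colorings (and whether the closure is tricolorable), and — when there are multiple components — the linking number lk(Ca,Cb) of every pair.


V(t) = -t^-4 + t^-3 + t^-1
bracket: A^-2 + A^6 - A^10, w = -2
1 component, writhe -2, over 8 crossings
det 3, colorings 9 of 3^8 — tricolorable
observation: det 3 = |V(-1)|; divisible by 3, so tricolorable


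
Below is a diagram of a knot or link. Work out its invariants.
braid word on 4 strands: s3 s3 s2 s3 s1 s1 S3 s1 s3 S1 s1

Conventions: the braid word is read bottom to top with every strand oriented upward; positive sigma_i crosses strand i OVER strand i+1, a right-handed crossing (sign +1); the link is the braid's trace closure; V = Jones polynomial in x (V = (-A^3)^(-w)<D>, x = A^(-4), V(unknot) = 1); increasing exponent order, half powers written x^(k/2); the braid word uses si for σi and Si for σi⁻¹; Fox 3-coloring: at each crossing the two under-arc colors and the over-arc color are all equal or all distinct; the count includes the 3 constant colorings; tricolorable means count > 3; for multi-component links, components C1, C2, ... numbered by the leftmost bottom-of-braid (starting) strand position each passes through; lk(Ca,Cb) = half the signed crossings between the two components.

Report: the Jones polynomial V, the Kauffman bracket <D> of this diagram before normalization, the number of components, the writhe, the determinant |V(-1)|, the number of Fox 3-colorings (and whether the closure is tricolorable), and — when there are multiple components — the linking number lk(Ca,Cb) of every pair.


V(x) = x^2 + 2x^4 - 2x^5 + x^6 - 2x^7 + x^8
bracket: -A^-11 + 2A^-7 - A^-3 + 2A - 2A^5 - A^13, w = +7
1 component, writhe +7, over 11 crossings
det 9, colorings 27 of 3^11 — tricolorable
observation: |V(-1)| = 9: so tricolorable, since 3 divides 9


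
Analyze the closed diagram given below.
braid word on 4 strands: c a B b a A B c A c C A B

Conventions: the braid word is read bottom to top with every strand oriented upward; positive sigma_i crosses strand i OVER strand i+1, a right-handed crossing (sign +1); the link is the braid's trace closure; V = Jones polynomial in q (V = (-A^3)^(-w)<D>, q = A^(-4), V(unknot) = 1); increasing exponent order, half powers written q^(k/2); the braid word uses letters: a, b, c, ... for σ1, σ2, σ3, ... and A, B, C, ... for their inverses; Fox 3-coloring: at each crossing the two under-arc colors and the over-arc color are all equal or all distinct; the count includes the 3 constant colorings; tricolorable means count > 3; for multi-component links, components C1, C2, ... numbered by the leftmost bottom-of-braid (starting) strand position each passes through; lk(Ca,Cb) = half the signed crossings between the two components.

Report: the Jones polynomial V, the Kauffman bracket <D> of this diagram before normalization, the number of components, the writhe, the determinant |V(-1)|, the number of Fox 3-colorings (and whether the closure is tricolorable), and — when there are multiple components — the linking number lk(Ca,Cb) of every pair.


V(q) = q^-4 - q^-3 + q^-2 - 2q^-1 + 2 - q + q^2
bracket: -A^-11 + A^-7 - 2A^-3 + 2A - A^5 + A^9 - A^13, w = -1
1 component, writhe -1, over 13 crossings
det 9, colorings 9 of 3^13 — tricolorable
observation: inverse pairs cancel, leaving σ3 σ1 σ2⁻¹ σ3 σ1⁻¹ σ1⁻¹ σ2⁻¹


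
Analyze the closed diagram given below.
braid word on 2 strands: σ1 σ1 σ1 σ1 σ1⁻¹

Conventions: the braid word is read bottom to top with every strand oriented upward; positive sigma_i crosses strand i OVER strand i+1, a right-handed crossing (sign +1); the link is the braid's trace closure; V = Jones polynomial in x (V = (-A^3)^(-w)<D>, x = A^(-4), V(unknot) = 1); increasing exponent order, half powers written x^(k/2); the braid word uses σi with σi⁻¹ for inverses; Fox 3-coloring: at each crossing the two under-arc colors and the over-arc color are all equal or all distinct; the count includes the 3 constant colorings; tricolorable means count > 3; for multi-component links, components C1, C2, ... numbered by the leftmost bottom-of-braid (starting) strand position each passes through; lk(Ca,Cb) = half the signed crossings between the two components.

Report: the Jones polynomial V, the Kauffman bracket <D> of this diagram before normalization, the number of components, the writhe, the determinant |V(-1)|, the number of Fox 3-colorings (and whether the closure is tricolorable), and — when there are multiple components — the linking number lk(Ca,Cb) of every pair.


V(x) = x + x^3 - x^4
bracket: A^-7 - A^-3 - A^5, w = +3
1 component, writhe +3, over 5 crossings
det 3, colorings 9 of 3^5 — tricolorable
observation: the word shrinks to σ1 σ1 σ1 after cancelling


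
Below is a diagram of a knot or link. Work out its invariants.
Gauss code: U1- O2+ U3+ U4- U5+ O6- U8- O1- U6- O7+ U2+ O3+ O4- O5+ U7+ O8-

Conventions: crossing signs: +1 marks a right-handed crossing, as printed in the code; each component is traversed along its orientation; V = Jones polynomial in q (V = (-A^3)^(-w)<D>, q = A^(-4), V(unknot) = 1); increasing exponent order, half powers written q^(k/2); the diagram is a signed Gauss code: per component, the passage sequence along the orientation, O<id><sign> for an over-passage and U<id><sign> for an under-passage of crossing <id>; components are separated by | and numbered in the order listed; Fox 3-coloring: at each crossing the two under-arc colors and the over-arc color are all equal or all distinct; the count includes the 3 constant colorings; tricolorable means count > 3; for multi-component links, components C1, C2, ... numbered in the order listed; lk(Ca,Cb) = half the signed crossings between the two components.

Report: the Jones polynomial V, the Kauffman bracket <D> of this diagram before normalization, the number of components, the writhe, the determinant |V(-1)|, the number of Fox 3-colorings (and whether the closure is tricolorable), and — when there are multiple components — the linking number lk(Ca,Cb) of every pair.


Jones polynomial: V(q) = -q^-3 + 2q^-2 - 2q^-1 + 3 - 2q + 2q^2 - q^3
<D> = -A^-12 + 2A^-8 - 2A^-4 + 3 - 2A^4 + 2A^8 - A^12; writhe 0
components 1, writhe 0 (8 crossings)
3-colorings: 3 of 3^8, det 13 — not tricolorable
note: w = 0 shifts under R1 moves; the (-A^3)^(0) factor cancels that in V


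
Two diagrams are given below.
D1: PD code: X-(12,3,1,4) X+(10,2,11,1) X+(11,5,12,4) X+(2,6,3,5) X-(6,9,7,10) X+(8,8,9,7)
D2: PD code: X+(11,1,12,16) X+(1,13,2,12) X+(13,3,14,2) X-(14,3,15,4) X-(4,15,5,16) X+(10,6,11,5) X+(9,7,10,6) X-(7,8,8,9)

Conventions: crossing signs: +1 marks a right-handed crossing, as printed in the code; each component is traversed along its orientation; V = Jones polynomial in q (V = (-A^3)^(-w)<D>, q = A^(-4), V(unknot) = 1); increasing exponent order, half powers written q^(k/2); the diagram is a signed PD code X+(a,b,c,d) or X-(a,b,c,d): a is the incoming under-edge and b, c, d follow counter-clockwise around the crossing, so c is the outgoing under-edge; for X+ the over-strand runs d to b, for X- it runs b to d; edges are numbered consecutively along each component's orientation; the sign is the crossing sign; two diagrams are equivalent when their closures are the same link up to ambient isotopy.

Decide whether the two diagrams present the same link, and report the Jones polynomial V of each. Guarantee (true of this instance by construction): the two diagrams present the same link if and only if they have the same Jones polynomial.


equivalent: yes
D1 (bracket A^6; 6 crossings at w = +2): V = 1
D2 (bracket A^6; 8 crossings at w = +2): V = 1
key observation: from 6 to 8 crossings by R-moves: one link, two diagrams


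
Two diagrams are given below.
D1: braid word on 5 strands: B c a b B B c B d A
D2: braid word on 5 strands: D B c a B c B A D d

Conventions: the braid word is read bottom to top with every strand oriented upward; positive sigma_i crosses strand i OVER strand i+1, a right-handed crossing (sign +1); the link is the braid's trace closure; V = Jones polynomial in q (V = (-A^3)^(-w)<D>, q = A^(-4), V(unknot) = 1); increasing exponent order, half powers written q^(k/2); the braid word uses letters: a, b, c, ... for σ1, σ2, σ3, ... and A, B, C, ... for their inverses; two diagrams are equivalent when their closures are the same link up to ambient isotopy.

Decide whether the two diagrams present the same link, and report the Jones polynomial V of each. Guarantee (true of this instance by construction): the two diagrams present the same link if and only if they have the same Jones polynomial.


equivalent: yes
D1 (bracket A^-8 - A^-4 + 1 - A^4 + A^8; 10 crossings at w = 0): V = q^-2 - q^-1 + 1 - q + q^2
D2 (bracket A^-14 - A^-10 + A^-6 - A^-2 + A^2; 10 crossings at w = -2): V = q^-2 - q^-1 + 1 - q + q^2
key observation: Markov moves rewrite D1 (10 crossings) into D2 (10)


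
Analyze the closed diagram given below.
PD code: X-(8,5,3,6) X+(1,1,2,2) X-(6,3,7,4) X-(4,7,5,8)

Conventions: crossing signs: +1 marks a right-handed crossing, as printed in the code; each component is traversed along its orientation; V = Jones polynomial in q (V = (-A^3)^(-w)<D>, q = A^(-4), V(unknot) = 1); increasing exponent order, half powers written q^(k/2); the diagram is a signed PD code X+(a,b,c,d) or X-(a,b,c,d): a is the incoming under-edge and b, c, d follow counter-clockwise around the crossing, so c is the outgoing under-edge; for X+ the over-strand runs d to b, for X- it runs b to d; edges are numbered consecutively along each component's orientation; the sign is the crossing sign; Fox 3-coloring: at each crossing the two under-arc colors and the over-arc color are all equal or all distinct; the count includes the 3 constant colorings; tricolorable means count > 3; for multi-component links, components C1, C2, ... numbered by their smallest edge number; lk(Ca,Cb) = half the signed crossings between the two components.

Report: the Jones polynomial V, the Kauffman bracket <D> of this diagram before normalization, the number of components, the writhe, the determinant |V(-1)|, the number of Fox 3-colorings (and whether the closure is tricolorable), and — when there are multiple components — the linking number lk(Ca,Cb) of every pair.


Jones polynomial: V(q) = q^(-9/2) - q^(-5/2) - q^(-3/2) - q^(-1/2)
<D> = -A^-4 - 1 - A^4 + A^12; writhe -2
components 2, writhe -2 (4 crossings)
linking number lk(C1,C2) = 0
3-colorings: 27 of 3^4, det 0 — tricolorable
note: w = -2 (over 4 crossings) is diagram-only; (-A^3)^(2) removes it from V


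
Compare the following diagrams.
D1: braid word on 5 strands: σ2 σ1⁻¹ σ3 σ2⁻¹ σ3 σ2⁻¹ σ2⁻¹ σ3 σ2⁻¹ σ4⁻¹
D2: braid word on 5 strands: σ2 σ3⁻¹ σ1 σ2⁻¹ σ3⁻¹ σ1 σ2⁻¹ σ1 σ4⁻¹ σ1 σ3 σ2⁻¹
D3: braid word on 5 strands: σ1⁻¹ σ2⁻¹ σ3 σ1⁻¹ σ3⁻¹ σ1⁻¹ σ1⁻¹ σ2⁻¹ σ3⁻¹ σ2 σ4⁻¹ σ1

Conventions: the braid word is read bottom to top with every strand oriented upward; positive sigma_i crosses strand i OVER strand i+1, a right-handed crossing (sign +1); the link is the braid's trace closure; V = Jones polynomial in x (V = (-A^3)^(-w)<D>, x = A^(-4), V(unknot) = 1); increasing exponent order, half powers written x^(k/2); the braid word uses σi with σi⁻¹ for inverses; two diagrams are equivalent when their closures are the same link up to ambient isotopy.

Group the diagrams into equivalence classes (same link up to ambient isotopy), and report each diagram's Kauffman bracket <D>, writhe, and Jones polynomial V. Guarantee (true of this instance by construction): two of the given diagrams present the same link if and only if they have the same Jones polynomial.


classes: {D1} | {D2} | {D3}
V(D1) = -x^-3 + 2x^-2 - 2x^-1 + 3 - 2x + 2x^2 - x^3  [10 crossings, <D> = -A^-18 + 2A^-14 - 2A^-10 + 3A^-6 - 2A^-2 + 2A^2 - A^6, w = -2]
V(D2) = x^-1 - 1 + 2x - 2x^2 + 2x^3 - 2x^4 + x^5  (w 0, c 12, <D> = A^-20 - 2A^-16 + 2A^-12 - 2A^-8 + 2A^-4 - 1 + A^4)
D3 (bracket A^-14 + A^-6 - A^-2; 12 crossings at w = -6): V = -x^-4 + x^-3 + x^-1
note: 3 classes among 3 diagrams; unequal V(x) rules out equality


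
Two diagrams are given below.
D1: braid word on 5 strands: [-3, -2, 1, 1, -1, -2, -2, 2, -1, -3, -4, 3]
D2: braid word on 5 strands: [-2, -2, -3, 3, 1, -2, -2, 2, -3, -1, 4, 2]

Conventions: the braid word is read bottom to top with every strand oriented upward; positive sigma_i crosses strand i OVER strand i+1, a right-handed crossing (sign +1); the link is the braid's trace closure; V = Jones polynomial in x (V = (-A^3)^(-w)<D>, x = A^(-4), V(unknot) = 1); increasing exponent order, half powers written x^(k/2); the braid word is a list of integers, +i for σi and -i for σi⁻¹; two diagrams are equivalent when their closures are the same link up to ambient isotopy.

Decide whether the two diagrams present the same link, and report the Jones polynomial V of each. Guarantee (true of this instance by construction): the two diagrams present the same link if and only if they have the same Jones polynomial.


equivalent: yes
D1 (bracket A^-12; 12 crossings at w = -4): V = 1
V(D2) = 1  (w -2, c 12, <D> = A^-6)
key observation: all 2 diagrams share one V(x), hence one class


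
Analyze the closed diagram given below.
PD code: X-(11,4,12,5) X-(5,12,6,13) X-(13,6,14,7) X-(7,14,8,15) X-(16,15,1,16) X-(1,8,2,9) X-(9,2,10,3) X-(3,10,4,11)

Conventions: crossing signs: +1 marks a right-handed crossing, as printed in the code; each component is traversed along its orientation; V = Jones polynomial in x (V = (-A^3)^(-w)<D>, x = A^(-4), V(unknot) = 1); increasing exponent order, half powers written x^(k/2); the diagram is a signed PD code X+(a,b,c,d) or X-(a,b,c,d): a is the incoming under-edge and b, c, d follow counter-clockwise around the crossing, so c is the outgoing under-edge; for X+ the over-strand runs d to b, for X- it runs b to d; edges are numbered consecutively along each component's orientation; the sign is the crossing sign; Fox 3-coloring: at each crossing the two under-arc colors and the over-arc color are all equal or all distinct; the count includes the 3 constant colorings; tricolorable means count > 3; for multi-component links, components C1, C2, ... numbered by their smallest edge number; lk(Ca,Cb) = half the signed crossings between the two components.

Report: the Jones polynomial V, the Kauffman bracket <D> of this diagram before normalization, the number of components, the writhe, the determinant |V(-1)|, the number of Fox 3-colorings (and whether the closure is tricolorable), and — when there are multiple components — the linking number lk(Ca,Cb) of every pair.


Jones polynomial: V(x) = -x^-10 + x^-9 - x^-8 + x^-7 - x^-6 + x^-5 + x^-3
<D> = A^-12 + A^-4 - 1 + A^4 - A^8 + A^12 - A^16; writhe -8
components 1, writhe -8 (8 crossings)
3-colorings: 3 of 3^8, det 7 — not tricolorable
note: |V(-1)| = 7: so not tricolorable, since 3 does not divide 7


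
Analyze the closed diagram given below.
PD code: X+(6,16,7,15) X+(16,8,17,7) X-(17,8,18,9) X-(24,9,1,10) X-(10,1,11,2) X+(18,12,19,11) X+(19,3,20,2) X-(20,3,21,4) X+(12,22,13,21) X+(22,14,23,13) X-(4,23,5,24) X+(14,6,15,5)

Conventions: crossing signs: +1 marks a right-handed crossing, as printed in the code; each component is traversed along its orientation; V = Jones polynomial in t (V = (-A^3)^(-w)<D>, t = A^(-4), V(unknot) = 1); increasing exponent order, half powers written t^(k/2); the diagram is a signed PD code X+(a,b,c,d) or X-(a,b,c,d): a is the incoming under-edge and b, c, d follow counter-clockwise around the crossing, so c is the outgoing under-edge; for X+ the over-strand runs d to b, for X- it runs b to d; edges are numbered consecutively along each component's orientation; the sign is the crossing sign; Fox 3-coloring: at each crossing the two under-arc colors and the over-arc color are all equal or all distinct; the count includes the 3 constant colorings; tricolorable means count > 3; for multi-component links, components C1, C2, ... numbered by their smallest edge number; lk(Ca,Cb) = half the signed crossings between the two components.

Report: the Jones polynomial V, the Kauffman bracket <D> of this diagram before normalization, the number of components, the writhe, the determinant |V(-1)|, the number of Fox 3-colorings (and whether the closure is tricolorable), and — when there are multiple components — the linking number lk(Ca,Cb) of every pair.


V(t) = -t^-2 + 2t^-1 - 3 + 5t - 4t^2 + 5t^3 - 4t^4 + 2t^5 - t^6
bracket: -A^-18 + 2A^-14 - 4A^-10 + 5A^-6 - 4A^-2 + 5A^2 - 3A^6 + 2A^10 - A^14, w = +2
1 component, writhe +2, over 12 crossings
det 27, colorings 9 of 3^12 — tricolorable
observation: the span of V is 8, forcing >= 8 crossings in any diagram


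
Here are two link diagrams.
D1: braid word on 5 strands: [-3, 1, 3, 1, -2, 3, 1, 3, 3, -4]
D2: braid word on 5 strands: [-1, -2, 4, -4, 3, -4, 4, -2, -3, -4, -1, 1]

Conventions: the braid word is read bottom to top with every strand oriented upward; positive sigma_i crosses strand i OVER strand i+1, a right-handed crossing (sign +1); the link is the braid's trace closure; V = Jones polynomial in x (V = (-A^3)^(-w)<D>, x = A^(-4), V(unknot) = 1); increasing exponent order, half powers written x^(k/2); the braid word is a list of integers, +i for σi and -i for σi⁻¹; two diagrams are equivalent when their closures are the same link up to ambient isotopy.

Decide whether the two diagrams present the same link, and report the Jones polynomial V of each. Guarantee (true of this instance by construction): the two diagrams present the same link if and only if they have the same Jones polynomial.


equivalent: no
D1 (bracket A^-20 - 2A^-16 + A^-12 - 2A^-8 + 2A^-4 + A^4; 10 crossings at w = +4): V = x^2 + 2x^4 - 2x^5 + x^6 - 2x^7 + x^8
V(D2) = 1  (w -4, c 12, <D> = A^-12)
key observation: V(x) takes 2 values over 2 diagrams, fixing the grouping


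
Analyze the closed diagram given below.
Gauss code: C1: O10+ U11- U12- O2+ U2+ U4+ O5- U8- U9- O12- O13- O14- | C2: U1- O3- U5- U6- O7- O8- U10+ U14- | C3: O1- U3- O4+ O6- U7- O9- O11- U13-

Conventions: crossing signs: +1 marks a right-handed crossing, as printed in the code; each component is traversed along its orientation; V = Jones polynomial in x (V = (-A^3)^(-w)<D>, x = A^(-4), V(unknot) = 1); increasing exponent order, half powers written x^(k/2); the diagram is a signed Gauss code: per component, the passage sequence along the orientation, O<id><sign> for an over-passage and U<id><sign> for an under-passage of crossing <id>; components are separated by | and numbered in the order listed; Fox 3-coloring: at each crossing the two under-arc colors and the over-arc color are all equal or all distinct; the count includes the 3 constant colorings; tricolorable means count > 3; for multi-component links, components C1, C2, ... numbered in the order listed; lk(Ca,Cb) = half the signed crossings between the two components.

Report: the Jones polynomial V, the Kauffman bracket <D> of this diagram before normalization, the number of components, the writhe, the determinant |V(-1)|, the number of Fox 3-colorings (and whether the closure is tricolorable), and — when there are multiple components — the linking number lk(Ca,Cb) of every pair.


Jones polynomial: V(x) = x^-9 + x^-7 + x^-5 + x^-3
<D> = A^-12 + A^-4 + A^4 + A^12; writhe -8
components 3, writhe -8 (14 crossings)
linking number lk(C1,C2) = -1
lk(C1,C3): -1
lk(C2,C3) = -2
3-colorings: 3 of 3^14, det 4 — not tricolorable
note: w = -8 (over 14 crossings) is diagram-only; (-A^3)^(8) removes it from V


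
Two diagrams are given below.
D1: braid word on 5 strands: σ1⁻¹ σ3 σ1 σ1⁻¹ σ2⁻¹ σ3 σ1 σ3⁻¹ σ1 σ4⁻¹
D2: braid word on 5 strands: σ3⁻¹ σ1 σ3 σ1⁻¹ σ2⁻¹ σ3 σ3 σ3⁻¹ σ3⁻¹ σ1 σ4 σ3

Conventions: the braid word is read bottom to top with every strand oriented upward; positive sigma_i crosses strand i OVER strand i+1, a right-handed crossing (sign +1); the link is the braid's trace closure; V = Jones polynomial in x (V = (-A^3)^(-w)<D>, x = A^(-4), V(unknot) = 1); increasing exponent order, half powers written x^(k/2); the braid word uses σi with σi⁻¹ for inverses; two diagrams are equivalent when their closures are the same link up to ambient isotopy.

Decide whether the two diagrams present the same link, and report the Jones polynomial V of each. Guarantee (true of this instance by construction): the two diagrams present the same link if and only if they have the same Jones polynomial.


same link: yes
V(D1) = 1  [10 crossings, <D> = 1, w = 0]
D2 (bracket A^6; 12 crossings at w = +2): V = 1
note: one V(x) for all 2 diagrams — one class (guaranteed)


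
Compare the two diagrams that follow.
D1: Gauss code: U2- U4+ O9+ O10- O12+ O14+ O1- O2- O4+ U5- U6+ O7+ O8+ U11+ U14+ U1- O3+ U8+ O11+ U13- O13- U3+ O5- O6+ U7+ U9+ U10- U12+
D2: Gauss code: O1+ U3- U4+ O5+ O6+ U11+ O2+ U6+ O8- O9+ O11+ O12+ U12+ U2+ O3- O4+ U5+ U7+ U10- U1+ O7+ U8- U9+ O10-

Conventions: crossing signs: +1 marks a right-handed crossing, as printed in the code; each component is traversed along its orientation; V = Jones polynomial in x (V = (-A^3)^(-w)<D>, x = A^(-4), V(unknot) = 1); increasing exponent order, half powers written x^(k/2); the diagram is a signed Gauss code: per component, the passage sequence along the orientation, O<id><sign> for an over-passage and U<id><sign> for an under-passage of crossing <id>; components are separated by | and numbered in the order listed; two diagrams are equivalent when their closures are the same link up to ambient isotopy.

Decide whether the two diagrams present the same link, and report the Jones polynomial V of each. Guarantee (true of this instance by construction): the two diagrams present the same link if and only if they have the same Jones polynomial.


equivalent: yes
D1 (bracket -A^-4 + 1 + A^8; 14 crossings at w = +4): V = x + x^3 - x^4
V(D2) = x + x^3 - x^4  (w +6, c 12, <D> = -A^2 + A^6 + A^14)
key observation: Reidemeister moves carry D1 (14 crossings) to D2 (12)
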